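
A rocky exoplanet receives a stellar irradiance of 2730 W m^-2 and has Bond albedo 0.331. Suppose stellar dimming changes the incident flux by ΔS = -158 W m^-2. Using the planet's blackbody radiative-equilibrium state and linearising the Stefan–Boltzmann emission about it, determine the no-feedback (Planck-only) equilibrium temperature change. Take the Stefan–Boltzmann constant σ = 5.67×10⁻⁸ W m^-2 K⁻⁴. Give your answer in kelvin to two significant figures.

-4.3 K

Reference equilibrium: T_e = [S(1−α)/(4σ)]^(1/4) = 299.6 K.
ΔF = Δ[S(1−α)]/4 = (1−0.331)·-158/4 = -26.43 W m^-2.
Linearising σT⁴ gives d(σT⁴)/dT = 4σT_e³ = 6.097 W m^-2 per K.
So ΔT₀ = -26.43/6.097 = -4.33 K.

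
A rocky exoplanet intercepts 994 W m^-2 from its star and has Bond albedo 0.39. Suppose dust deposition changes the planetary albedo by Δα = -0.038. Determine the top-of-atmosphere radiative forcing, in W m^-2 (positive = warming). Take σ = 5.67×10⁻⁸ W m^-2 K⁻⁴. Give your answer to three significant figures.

TOA radiative forcing: ΔF = −S·Δα/4 = −994.0·(-0.038)/4 = 9.443 W m^-2.

9.44 W m^-2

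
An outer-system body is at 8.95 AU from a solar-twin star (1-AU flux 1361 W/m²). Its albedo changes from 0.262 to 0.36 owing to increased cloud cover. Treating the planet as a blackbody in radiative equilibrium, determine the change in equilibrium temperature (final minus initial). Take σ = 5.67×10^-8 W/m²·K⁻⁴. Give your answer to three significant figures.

-3.02 K

By the inverse-square law, S = 1361/8.95² = 16.99 W/m².
Before: T₁ = [16.99·0.738/(4σ)]^(1/4) = 86.23 K.
With α = 0.36, T₂ = 83.21 K.
ΔT = T₂ − T₁ = -3.017 K.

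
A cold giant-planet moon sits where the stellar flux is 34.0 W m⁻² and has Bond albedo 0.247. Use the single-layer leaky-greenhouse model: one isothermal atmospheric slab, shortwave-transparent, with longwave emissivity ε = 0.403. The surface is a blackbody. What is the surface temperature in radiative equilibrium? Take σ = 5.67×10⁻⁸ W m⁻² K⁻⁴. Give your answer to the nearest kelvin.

109 kelvin

The planet radiates to space at T_e = [S(1−α)/(4σ)]^(1/4) = 103.1 K.
The surface balance (absorbed SW + ε·downward IR = σT_s⁴) with T_a⁴ = T_s⁴/2 reduces to T_s = T_e·[2/(2−ε)]^¼ = 109.0 K.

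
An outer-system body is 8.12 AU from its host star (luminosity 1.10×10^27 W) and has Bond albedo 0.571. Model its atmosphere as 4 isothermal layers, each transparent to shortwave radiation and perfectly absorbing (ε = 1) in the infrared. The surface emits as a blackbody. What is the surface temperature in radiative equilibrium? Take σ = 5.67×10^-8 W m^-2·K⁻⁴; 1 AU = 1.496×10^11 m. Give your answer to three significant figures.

d = 8.12 × 1.496×10^11 m = 1.215×10^12 m.
S = L/(4πd²) = 59.32 W m^-2.
Top-of-atmosphere balance: σT_e⁴ = S(1−α)/4 = 6.362 W m^-2 → T_e = 102.9 K.
With N = 4 opaque layers, T_s = (N+1)^(1/4)·T_e = 5^(1/4)·102.9 = 153.9 K.

154 kelvin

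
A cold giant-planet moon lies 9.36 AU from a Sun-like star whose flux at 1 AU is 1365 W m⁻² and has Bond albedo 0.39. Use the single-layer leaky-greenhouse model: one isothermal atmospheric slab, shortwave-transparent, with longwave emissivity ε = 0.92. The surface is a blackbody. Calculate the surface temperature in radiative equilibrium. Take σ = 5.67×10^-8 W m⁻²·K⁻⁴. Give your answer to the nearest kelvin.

94 K

Irradiance scales as 1/d², so S = 1365 W m⁻² × (1/9.36)² = 15.58 W m⁻².
At the top of the atmosphere, σT_e⁴ = S(1−α)/4 = 2.376 W m⁻², giving T_e = 80.46 K.
Surface balance with a leaky layer gives σT_s⁴ = σT_e⁴·2/(2−ε), so T_s = T_e·[2/(2−0.92)]^(1/4) = 93.86 K.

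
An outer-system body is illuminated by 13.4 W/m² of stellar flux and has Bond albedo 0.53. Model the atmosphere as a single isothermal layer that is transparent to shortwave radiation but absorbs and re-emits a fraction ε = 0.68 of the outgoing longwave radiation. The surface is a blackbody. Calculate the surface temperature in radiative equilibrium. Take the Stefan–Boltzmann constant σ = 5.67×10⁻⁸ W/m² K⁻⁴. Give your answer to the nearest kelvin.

81 K

Effective emission temperature (TOA balance): σT_e⁴ = S(1−α)/4 = 1.575 W/m² → T_e = 72.59 K.
For a single slab of emissivity ε, T_s⁴ = 2T_e⁴/(2−ε); thus T_s = 72.59·(1.515)^(1/4) = 80.54 K.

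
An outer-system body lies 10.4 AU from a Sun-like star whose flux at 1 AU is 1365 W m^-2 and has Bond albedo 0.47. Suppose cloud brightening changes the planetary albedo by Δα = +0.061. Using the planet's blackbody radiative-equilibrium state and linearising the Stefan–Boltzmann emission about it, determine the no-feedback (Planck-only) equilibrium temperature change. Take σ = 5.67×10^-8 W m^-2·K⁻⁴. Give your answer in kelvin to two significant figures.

Irradiance scales as 1/d², so S = 1365 W m^-2 × (1/10.4)² = 12.62 W m^-2.
The baseline emission temperature is T_e = 73.69 K.
ΔF = −(S/4)Δα = −(12.62/4)×(+0.061) = -0.1925 W m^-2.
The Planck feedback parameter is 4σT_e³ = 0.09076 W m^-2/K.
So ΔT₀ = -0.1925/0.09076 = -2.12 K.

-2.1 K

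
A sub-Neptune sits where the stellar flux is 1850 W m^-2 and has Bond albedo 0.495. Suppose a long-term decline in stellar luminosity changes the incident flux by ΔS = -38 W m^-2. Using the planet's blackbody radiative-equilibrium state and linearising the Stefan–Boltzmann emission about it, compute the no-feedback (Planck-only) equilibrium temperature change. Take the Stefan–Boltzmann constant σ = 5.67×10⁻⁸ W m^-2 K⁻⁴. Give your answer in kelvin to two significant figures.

The baseline emission temperature is T_e = 253.3 K.
ΔF = Δ[S(1−α)]/4 = (1−0.495)·-38/4 = -4.798 W m^-2.
Linearising σT⁴ gives d(σT⁴)/dT = 4σT_e³ = 3.688 W m^-2 per K.
Hence the no-feedback warming is ΔF/(4σT_e³) = -1.30 K.

-1.3 kelvin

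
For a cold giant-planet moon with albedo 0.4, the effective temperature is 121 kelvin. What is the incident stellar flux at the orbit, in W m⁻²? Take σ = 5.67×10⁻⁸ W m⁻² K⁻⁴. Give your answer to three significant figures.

From S(1−α)/4 = σT⁴: S = 4σT⁴/(1−α).
σT⁴ = 5.67×10⁻⁸·(121)⁴ = 12.15 W m⁻².
So S = 4×12.15/(1−0.4) = 81.03 W m⁻².

81.0 W m⁻²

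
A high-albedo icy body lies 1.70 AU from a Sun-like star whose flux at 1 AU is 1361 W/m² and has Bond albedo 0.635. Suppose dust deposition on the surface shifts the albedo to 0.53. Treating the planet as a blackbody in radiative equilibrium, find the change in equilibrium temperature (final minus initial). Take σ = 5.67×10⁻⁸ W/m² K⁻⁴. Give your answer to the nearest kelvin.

11 kelvin

Flux at the orbit: S = 1361/(1.70)² = 470.9 W/m².
Before: T₁ = [470.9·0.365/(4σ)]^(1/4) = 165.9 K.
With α = 0.53, T₂ = 176.7 K.
ΔT = T₂ − T₁ = 10.83 K.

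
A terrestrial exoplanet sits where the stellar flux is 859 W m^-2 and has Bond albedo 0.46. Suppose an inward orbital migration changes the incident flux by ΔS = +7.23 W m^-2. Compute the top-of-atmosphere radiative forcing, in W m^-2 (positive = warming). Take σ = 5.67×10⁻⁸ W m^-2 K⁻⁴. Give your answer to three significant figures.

Only a fraction (1−α) is absorbed and it's spread over 4πR², so ΔF = (1−α)ΔS/4 = 0.9761 W m^-2.

0.976 W m^-2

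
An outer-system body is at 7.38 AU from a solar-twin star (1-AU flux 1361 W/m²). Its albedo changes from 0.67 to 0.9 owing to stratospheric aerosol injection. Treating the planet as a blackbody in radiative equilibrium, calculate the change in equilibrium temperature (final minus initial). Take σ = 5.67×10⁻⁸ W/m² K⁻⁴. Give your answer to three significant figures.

-20.0 kelvin

By the inverse-square law, S = 1361/7.38² = 24.99 W/m².
With α = 0.67, T₁ = 77.65 K.
Final:   T₂ = [S(1−0.9)/(4σ)]^(1/4) = 57.61 K.
Change: 57.61 − 77.65 = -20.04 K.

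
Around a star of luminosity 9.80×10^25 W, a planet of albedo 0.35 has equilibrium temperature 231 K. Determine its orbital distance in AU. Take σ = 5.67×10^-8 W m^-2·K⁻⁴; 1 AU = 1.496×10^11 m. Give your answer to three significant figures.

0.592 AU

The flux needed for this T is 4σT⁴/(1−0.35) = 993.5 W m^-2.
S = L/(4πd²) → d = √(L/4πS) = √(9.80×10^25/(4π·993.5)) = 8.860×10^10 m = 0.5922 AU.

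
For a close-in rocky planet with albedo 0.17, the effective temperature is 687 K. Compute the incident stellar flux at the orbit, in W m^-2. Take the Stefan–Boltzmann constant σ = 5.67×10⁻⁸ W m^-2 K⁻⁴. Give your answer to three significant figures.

60900 W m^-2

Invert the energy balance for S: S = 4σT⁴/(1−α).
The emitted flux is σT⁴ = 12630 W m^-2.
So S = 4×12630/(1−0.17) = 60870 W m^-2.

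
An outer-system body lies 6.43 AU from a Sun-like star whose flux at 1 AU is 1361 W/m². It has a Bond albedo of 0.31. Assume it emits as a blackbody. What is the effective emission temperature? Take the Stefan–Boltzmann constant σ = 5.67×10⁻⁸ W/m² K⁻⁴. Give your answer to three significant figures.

100 kelvin

Irradiance scales as 1/d², so S = 1361 W/m² × (1/6.43)² = 32.92 W/m².
Absorbed flux (global mean): S(1−α)/4 = 32.92·0.69/4 = 5.678 W/m².
Balancing against σT⁴: T = (5.678/5.67×10⁻⁸)^(1/4) = 100.0 K.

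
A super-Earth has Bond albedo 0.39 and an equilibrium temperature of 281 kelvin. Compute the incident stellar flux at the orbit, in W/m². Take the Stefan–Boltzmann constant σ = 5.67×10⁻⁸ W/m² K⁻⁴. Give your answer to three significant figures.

From S(1−α)/4 = σT⁴: S = 4σT⁴/(1−α).
The emitted flux is σT⁴ = 353.5 W/m².
So S = 4×353.5/(1−0.39) = 2318 W/m².

2320 W/m²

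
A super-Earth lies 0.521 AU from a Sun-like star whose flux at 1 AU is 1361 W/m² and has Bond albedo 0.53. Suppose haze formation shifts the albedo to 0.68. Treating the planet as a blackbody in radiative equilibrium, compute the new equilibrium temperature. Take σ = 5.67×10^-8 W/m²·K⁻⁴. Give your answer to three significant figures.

By the inverse-square law, S = 1361/0.521² = 5014 W/m².
New equilibrium: T₂ = [(1−0.68)·5014/(4σ)]^(1/4) = 290.0 K.

290 K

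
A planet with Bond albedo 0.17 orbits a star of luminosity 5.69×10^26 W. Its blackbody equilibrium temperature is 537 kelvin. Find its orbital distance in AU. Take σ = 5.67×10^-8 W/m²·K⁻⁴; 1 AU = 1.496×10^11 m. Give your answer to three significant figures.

0.298 AU

Required flux: S = 4σT⁴/(1−α) = 22720 W/m².
S = L/(4πd²) → d = √(L/4πS) = √(5.69×10^26/(4π·22720)) = 4.464×10^10 m = 0.2984 AU.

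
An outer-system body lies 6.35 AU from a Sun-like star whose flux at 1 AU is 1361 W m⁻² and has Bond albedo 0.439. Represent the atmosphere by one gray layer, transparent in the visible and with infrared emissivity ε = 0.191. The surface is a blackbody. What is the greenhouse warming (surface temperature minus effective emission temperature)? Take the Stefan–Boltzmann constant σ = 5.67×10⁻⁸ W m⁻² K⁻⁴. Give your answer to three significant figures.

Flux at the orbit: S = 1361/(6.35)² = 33.75 W m⁻².
At the top of the atmosphere, σT_e⁴ = S(1−α)/4 = 4.734 W m⁻², giving T_e = 95.59 K.
Surface balance with a leaky layer gives σT_s⁴ = σT_e⁴·2/(2−ε), so T_s = T_e·[2/(2−0.191)]^(1/4) = 98.02 K.
Greenhouse warming: T_s − T_e = 2.429 K.

2.43 K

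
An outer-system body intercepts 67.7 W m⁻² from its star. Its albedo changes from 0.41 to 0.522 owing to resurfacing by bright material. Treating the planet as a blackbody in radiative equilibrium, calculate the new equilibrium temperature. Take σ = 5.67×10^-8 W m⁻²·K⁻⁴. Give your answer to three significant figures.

109 K

New equilibrium: T₂ = [(1−0.522)·67.70/(4σ)]^(1/4) = 109.3 K.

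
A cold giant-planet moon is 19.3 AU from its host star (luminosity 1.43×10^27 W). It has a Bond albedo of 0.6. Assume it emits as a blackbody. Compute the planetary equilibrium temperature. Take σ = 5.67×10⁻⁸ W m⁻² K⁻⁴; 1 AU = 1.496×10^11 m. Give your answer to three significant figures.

70.0 K

Orbital distance: d = 19.3 AU = 2.887×10^12 m.
Spreading L over a sphere of radius d: S = 1.43×10^27/(4π·2.89×10^12²) = 13.65 W m⁻².
The planet absorbs (1−α)S over its disc πR² and re-emits over 4πR², so the mean absorbed flux is (1−0.6)·13.65/4 = 1.365 W m⁻².
Set σT⁴ = 1.365 → T = (1.365/σ)^(1/4) = 70.05 K.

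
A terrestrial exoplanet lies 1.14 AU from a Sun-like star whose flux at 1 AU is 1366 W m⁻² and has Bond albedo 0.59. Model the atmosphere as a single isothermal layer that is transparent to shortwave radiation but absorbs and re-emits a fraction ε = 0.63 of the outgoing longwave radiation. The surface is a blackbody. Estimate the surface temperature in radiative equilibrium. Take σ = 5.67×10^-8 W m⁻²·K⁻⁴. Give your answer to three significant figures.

229 K

Flux at the orbit: S = 1366/(1.14)² = 1051 W m⁻².
Effective emission temperature (TOA balance): σT_e⁴ = S(1−α)/4 = 107.7 W m⁻² → T_e = 208.8 K.
The surface balance (absorbed SW + ε·downward IR = σT_s⁴) with T_a⁴ = T_s⁴/2 reduces to T_s = T_e·[2/(2−ε)]^¼ = 229.5 K.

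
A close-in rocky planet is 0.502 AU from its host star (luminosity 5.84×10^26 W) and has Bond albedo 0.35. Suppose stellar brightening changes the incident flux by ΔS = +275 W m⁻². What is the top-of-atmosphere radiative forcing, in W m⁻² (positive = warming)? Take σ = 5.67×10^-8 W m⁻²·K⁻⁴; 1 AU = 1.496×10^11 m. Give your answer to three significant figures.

Orbital distance: d = 0.502 AU = 7.510×10^10 m.
Flux at the orbit: S = L/(4πd²) = 5.84×10^26/(4π·(7.51×10^10)²) = 8240 W m⁻².
TOA radiative forcing: ΔF = (1−α)ΔS/4 = 0.65·(+275)/4 = 44.69 W m⁻².

44.7 W m⁻²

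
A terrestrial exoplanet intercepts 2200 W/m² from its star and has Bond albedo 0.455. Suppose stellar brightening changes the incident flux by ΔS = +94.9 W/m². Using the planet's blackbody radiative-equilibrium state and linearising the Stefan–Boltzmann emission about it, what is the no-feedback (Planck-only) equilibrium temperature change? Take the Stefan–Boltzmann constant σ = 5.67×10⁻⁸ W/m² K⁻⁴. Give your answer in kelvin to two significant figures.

Reference equilibrium: T_e = [S(1−α)/(4σ)]^(1/4) = 269.6 K.
TOA radiative forcing: ΔF = (1−α)ΔS/4 = 0.545·(+94.9)/4 = 12.93 W/m².
The Planck feedback parameter is 4σT_e³ = 4.447 W/m²/K.
ΔT₀ = ΔF/λ_P = 12.93/4.447 = 2.91 K.

2.9 K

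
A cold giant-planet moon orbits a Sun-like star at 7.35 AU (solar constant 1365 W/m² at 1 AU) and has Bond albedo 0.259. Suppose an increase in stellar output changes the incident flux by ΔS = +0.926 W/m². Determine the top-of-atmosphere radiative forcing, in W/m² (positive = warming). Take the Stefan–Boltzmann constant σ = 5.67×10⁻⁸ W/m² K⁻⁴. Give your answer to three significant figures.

Flux at the orbit: S = 1365/(7.35)² = 25.27 W/m².
ΔF = Δ[S(1−α)]/4 = (1−0.259)·+0.926/4 = 0.1715 W/m².

0.172 W/m²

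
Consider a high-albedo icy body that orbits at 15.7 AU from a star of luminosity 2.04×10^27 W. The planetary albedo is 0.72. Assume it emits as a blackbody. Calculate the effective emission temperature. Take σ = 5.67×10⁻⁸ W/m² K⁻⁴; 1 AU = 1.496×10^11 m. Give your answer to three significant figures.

d = 15.7 × 1.496×10^11 m = 2.349×10^12 m.
Spreading L over a sphere of radius d: S = 2.04×10^27/(4π·2.35×10^12²) = 29.43 W/m².
Absorbed flux (global mean): S(1−α)/4 = 29.43·0.28/4 = 2.060 W/m².
In equilibrium σT⁴ equals this, so T = 77.64 K.

77.6 K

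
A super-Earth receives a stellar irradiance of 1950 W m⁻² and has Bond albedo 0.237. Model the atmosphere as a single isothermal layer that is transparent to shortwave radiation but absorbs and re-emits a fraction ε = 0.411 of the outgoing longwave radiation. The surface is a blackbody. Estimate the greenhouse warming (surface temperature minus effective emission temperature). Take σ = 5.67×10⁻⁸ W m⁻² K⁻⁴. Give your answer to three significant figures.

The planet radiates to space at T_e = [S(1−α)/(4σ)]^(1/4) = 284.6 K.
The surface balance (absorbed SW + ε·downward IR = σT_s⁴) with T_a⁴ = T_s⁴/2 reduces to T_s = T_e·[2/(2−ε)]^¼ = 301.4 K.
T_s − T_e = 301.4 − 284.6 = 16.85 K.

16.8 K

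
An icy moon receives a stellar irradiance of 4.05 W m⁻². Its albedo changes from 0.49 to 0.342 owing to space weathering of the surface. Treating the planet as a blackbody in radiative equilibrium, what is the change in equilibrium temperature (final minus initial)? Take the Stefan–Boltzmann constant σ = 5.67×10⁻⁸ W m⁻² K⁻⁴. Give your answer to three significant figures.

Before: T₁ = [4.050·0.51/(4σ)]^(1/4) = 54.93 K.
After:  T₂ = [4.050·0.658/(4σ)]^(1/4) = 58.55 K.
Change: 58.55 − 54.93 = 3.613 K.

3.61 K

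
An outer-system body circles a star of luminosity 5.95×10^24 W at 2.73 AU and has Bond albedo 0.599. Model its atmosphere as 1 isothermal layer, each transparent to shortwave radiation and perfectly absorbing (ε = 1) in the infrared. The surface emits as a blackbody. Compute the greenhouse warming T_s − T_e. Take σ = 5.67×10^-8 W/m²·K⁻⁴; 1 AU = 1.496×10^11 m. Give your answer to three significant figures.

8.96 K

d = 2.73 × 1.496×10^11 m = 4.084×10^11 m.
Spreading L over a sphere of radius d: S = 5.95×10^24/(4π·4.08×10^11²) = 2.839 W/m².
Top-of-atmosphere balance: σT_e⁴ = S(1−α)/4 = 0.2846 W/m² → T_e = 47.33 K.
T_s = (N+1)^(1/4)·T_e = 56.29 K.
Warming: T_s − T_e = 8.956 K.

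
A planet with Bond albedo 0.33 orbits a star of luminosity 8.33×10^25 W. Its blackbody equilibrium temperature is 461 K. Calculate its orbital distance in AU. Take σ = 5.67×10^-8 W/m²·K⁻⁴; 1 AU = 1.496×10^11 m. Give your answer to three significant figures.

Energy balance gives S = 4σT⁴/(1−α) = 15290 W/m².
Then d = [L/(4πS)]^(1/2) = 2.082×10^10 m, i.e. 0.1392 AU.

0.139 AU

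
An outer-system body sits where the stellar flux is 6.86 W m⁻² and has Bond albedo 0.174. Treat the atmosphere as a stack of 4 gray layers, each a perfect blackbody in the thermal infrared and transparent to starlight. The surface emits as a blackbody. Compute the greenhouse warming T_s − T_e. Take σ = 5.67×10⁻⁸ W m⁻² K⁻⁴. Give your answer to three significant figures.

OLR = S(1−α)/4 = 1.417 W m⁻²; the top layer radiates at T_e = 70.70 K.
Surface: T_s = (5)^¼·T_e = 105.7 K.
Warming: T_s − T_e = 35.02 K.

35.0 K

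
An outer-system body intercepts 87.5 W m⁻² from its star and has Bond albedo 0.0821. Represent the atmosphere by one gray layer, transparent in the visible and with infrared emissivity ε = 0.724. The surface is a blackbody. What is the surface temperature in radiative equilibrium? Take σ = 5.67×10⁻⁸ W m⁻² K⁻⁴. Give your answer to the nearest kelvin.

The planet radiates to space at T_e = [S(1−α)/(4σ)]^(1/4) = 137.2 K.
For a single slab of emissivity ε, T_s⁴ = 2T_e⁴/(2−ε); thus T_s = 137.2·(1.567)^(1/4) = 153.5 K.

153 K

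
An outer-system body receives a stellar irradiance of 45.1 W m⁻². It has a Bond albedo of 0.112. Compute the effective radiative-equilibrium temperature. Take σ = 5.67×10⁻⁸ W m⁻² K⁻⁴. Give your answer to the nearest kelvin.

115 K

Absorbed flux (global mean): S(1−α)/4 = 45.10·0.888/4 = 10.01 W m⁻².
In equilibrium σT⁴ equals this, so T = 115.3 K.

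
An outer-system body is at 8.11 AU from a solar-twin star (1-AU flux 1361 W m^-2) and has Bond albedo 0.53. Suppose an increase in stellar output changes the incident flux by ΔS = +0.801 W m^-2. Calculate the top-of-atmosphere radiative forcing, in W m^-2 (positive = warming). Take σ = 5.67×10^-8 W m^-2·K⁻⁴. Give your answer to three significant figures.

Irradiance scales as 1/d², so S = 1361 W m^-2 × (1/8.11)² = 20.69 W m^-2.
Only a fraction (1−α) is absorbed and it's spread over 4πR², so ΔF = (1−α)ΔS/4 = 0.09412 W m^-2.

0.0941 W m^-2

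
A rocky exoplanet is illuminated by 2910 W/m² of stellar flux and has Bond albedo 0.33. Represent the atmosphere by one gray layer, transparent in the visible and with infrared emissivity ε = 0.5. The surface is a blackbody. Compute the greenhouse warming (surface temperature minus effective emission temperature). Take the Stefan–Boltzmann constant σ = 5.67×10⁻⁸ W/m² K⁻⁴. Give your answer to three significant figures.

At the top of the atmosphere, σT_e⁴ = S(1−α)/4 = 487.4 W/m², giving T_e = 304.5 K.
Surface balance with a leaky layer gives σT_s⁴ = σT_e⁴·2/(2−ε), so T_s = T_e·[2/(2−0.5)]^(1/4) = 327.2 K.
The atmosphere warms the surface by 22.71 K.

22.7 K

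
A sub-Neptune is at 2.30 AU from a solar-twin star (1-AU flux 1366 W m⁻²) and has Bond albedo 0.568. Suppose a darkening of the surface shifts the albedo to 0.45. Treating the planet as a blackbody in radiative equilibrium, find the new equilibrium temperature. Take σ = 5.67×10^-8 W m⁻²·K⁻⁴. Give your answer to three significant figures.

158 K

Flux at the orbit: S = 1366/(2.30)² = 258.2 W m⁻².
T₂ = [S(1−α₂)/(4σ)]^(1/4) = [258.2·0.55/(4σ)]^(1/4) = 158.2 K.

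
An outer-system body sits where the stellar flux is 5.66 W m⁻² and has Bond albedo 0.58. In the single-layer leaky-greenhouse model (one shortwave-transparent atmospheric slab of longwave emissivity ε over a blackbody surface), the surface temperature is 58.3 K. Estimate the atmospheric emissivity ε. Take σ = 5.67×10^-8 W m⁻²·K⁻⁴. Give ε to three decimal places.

0.185

First, T_e = [5.660·(1−0.58)/(4σ)]^(1/4) = 56.90 K.
Since (2−ε)/2 = (T_e/T_s)⁴ = 0.9073, ε = 0.1854.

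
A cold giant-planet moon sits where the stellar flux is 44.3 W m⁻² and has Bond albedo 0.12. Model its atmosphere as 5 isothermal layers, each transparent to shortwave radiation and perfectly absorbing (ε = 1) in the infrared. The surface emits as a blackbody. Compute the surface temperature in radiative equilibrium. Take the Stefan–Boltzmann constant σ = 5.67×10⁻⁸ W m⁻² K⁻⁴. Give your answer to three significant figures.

179 K

The effective emission temperature is T_e = [S(1−α)/(4σ)]^¼ = 114.5 K.
Layer-by-layer balance gives σT_s⁴ = (N+1)σT_e⁴, so T_s = 6^¼·114.5 = 179.2 K.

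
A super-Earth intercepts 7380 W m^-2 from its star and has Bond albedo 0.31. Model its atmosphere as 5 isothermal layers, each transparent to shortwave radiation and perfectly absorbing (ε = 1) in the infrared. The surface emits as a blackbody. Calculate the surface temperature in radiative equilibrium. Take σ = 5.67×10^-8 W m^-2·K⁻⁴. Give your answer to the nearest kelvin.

The effective emission temperature is T_e = [S(1−α)/(4σ)]^¼ = 387.1 K.
Layer-by-layer balance gives σT_s⁴ = (N+1)σT_e⁴, so T_s = 6^¼·387.1 = 605.8 K.

606 kelvin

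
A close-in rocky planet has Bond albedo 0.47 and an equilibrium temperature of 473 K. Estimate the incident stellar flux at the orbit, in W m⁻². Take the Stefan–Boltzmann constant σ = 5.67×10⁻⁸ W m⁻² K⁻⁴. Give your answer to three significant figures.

21400 W m⁻²

Invert the energy balance for S: S = 4σT⁴/(1−α).
The emitted flux is σT⁴ = 2838 W m⁻².
S = 4·2838/0.53 = 21420 W m⁻².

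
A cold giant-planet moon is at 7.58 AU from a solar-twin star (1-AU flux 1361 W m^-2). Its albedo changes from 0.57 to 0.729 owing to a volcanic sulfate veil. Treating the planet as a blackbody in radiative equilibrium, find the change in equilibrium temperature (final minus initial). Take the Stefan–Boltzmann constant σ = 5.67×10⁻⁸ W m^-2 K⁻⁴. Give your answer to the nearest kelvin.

Flux at the orbit: S = 1361/(7.58)² = 23.69 W m^-2.
Initial: T₁ = [S(1−0.57)/(4σ)]^(1/4) = 81.86 K.
With α = 0.729, T₂ = 72.94 K.
ΔT = T₂ − T₁ = -8.923 K.

-9 K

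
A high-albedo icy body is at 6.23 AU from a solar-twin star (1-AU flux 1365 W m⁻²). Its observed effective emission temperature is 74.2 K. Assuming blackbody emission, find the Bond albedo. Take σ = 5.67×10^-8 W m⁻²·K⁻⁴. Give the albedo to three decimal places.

0.805

Flux at the orbit: S = 1365/(6.23)² = 35.17 W m⁻².
From σT⁴ = S(1−α)/4 we invert for α: 1−α = 4σT⁴/S.
σT⁴ = 1.719 W m⁻², so 4σT⁴ = 6.875 W m⁻².
1−α = 6.875/35.17 = 0.1955, so α = 0.8045.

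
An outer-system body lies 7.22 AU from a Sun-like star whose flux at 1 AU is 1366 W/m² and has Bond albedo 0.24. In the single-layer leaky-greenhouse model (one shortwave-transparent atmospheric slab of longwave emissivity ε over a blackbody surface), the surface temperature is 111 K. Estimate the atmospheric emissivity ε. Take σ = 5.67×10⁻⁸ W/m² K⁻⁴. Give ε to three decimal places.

Irradiance scales as 1/d², so S = 1366 W/m² × (1/7.22)² = 26.20 W/m².
First, T_e = [26.20·(1−0.24)/(4σ)]^(1/4) = 96.80 K.
Since (2−ε)/2 = (T_e/T_s)⁴ = 0.5784, ε = 0.8431.

0.843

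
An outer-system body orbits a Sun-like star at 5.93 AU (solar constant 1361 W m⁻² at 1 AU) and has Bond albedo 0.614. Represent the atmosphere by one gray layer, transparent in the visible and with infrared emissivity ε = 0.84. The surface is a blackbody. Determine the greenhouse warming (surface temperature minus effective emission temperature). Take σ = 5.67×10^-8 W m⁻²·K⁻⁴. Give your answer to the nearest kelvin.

Flux at the orbit: S = 1361/(5.93)² = 38.70 W m⁻².
Effective emission temperature (TOA balance): σT_e⁴ = S(1−α)/4 = 3.735 W m⁻² → T_e = 90.09 K.
Surface balance with a leaky layer gives σT_s⁴ = σT_e⁴·2/(2−ε), so T_s = T_e·[2/(2−0.84)]^(1/4) = 103.2 K.
T_s − T_e = 103.2 − 90.09 = 13.14 K.

13 kelvin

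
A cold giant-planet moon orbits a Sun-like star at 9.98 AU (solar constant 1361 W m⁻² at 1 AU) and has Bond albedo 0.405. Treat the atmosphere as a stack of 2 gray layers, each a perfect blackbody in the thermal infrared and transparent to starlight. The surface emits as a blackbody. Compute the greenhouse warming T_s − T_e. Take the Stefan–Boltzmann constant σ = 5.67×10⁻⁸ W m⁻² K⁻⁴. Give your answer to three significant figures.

24.5 kelvin

By the inverse-square law, S = 1361/9.98² = 13.66 W m⁻².
OLR = S(1−α)/4 = 2.033 W m⁻²; the top layer radiates at T_e = 77.38 K.
T_s = (N+1)^(1/4)·T_e = 101.8 K.
So the greenhouse effect raises the surface by 101.8 − 77.38 = 24.46 K.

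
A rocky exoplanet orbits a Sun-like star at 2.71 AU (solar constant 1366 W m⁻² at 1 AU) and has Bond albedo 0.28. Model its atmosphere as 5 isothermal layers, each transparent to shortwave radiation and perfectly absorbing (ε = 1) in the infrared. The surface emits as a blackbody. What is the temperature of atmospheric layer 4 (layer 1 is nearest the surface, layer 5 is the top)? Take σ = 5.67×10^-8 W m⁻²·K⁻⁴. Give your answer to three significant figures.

185 kelvin

By the inverse-square law, S = 1366/2.71² = 186.0 W m⁻².
OLR = S(1−α)/4 = 33.48 W m⁻²; the top layer radiates at T_e = 155.9 K.
Each opaque layer satisfies 2T_j⁴ = T_{j−1}⁴ + T_{j+1}⁴, giving T_k⁴ = (N+1−k)T_e⁴.
With k = 4: T_4 = (5+1−4)^¼·155.9 K = 185.4 K.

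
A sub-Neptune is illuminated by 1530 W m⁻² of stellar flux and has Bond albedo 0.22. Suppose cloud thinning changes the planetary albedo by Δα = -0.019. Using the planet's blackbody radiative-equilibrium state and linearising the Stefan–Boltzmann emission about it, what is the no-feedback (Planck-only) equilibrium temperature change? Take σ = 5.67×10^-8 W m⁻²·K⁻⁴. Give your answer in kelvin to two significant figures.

Unperturbed T_e = [1530·(1−0.22)/(4σ)]^¼ = 269.3 K.
ΔF = −(S/4)Δα = −(1530/4)×(-0.019) = 7.268 W m⁻².
The Planck feedback parameter is 4σT_e³ = 4.431 W m⁻²/K.
So ΔT₀ = 7.268/4.431 = 1.64 K.

1.6 kelvin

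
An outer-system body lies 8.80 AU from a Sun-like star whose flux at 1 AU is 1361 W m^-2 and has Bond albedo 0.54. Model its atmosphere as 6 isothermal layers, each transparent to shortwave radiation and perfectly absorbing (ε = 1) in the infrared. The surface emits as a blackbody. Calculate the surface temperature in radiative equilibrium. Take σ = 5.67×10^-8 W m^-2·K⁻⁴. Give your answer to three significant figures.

Flux at the orbit: S = 1361/(8.80)² = 17.57 W m^-2.
Top-of-atmosphere balance: σT_e⁴ = S(1−α)/4 = 2.021 W m^-2 → T_e = 77.27 K.
For an N-layer opaque stack, T_s⁴ = (N+1)T_e⁴, hence T_s = (7)^(1/4)×77.27 K = 125.7 K.

126 K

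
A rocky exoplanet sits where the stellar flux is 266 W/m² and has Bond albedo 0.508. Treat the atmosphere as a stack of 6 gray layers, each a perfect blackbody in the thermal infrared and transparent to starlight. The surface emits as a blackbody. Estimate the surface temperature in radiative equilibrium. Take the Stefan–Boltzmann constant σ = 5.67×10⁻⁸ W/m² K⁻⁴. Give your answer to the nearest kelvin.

OLR = S(1−α)/4 = 32.72 W/m²; the top layer radiates at T_e = 155.0 K.
For an N-layer opaque stack, T_s⁴ = (N+1)T_e⁴, hence T_s = (7)^(1/4)×155.0 K = 252.1 K.

252 K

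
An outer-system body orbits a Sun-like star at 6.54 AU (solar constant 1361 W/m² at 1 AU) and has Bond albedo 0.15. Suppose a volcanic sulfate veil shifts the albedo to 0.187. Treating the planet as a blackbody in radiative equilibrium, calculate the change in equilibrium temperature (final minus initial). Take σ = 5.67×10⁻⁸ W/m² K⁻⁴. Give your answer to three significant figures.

-1.16 K

Irradiance scales as 1/d², so S = 1361 W/m² × (1/6.54)² = 31.82 W/m².
Initial: T₁ = [S(1−0.15)/(4σ)]^(1/4) = 104.5 K.
Final:   T₂ = [S(1−0.187)/(4σ)]^(1/4) = 103.3 K.
ΔT = T₂ − T₁ = -1.156 K.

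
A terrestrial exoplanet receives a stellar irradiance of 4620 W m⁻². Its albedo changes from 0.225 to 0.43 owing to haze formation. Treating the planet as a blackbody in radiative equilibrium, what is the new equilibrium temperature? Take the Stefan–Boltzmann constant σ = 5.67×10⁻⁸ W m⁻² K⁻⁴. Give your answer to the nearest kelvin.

328 K

With the new albedo, S(1−α₂)/4 = 658.4 W m⁻², so T₂ = 328.3 K.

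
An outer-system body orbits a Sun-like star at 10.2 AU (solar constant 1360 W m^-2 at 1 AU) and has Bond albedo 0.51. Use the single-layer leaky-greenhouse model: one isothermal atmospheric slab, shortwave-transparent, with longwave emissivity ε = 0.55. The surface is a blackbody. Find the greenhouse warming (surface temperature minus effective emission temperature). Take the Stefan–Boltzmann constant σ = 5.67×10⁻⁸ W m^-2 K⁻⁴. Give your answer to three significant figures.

6.10 K

Irradiance scales as 1/d², so S = 1360 W m^-2 × (1/10.2)² = 13.07 W m^-2.
Effective emission temperature (TOA balance): σT_e⁴ = S(1−α)/4 = 1.601 W m^-2 → T_e = 72.90 K.
The surface balance (absorbed SW + ε·downward IR = σT_s⁴) with T_a⁴ = T_s⁴/2 reduces to T_s = T_e·[2/(2−ε)]^¼ = 79.00 K.
T_s − T_e = 79.00 − 72.90 = 6.103 K.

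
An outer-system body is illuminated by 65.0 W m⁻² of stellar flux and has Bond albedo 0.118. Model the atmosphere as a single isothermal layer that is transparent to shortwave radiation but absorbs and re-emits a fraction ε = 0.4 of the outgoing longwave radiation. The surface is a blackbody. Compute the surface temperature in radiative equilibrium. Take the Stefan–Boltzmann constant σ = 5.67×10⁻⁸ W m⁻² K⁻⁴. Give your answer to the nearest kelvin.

Effective emission temperature (TOA balance): σT_e⁴ = S(1−α)/4 = 14.33 W m⁻² → T_e = 126.1 K.
The surface balance (absorbed SW + ε·downward IR = σT_s⁴) with T_a⁴ = T_s⁴/2 reduces to T_s = T_e·[2/(2−ε)]^¼ = 133.3 K.

133 kelvin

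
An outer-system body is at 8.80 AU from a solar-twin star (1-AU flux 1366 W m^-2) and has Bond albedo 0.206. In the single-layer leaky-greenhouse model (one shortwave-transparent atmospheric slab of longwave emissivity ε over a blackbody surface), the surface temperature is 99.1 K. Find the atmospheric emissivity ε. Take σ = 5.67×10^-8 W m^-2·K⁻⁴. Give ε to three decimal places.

By the inverse-square law, S = 1366/8.80² = 17.64 W m^-2.
First, T_e = [17.64·(1−0.206)/(4σ)]^(1/4) = 88.65 K.
T_s⁴ = T_e⁴·2/(2−ε) → ε = 2 − 2(T_e/T_s)⁴ = 2 − 2·(88.65/99.1)⁴ = 0.7194.

0.719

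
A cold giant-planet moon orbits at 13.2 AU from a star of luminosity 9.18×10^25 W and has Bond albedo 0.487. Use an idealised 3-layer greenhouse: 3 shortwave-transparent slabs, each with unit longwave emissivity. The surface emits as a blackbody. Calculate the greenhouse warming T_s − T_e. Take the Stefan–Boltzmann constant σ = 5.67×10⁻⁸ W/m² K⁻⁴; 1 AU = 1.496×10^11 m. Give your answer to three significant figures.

d = 13.2 × 1.496×10^11 m = 1.975×10^12 m.
S = L/(4πd²) = 1.873 W/m².
Top-of-atmosphere balance: σT_e⁴ = S(1−α)/4 = 0.2403 W/m² → T_e = 45.37 K.
Surface: T_s = (4)^¼·T_e = 64.16 K.
So the greenhouse effect raises the surface by 64.16 − 45.37 = 18.79 K.

18.8 K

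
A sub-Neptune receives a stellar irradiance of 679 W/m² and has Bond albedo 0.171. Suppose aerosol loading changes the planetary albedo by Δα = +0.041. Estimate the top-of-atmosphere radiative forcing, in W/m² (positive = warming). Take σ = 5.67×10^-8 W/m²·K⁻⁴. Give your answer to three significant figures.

The change in absorbed flux is Δ[S(1−α)/4] = −SΔα/4 = -6.960 W/m².

-6.96 W/m²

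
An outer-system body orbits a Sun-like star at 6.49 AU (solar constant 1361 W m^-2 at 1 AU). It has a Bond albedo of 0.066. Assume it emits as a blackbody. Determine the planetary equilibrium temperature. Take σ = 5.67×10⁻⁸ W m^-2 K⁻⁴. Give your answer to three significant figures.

Irradiance scales as 1/d², so S = 1361 W m^-2 × (1/6.49)² = 32.31 W m^-2.
Absorbed flux (global mean): S(1−α)/4 = 32.31·0.934/4 = 7.545 W m^-2.
Set σT⁴ = 7.545 → T = (7.545/σ)^(1/4) = 107.4 K.

107 K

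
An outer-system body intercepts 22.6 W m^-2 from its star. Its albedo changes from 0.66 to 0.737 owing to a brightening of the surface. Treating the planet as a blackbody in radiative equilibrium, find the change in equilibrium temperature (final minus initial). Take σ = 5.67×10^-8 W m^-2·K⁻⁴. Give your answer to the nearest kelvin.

With α = 0.66, T₁ = 76.29 K.
Final:   T₂ = [S(1−0.737)/(4σ)]^(1/4) = 71.55 K.
ΔT = T₂ − T₁ = -4.744 K.

-5 K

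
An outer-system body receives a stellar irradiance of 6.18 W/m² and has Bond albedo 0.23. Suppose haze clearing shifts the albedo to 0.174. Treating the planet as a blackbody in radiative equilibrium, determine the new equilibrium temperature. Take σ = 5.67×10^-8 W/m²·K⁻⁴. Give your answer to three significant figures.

68.9 kelvin

T₂ = [S(1−α₂)/(4σ)]^(1/4) = [6.180·0.826/(4σ)]^(1/4) = 68.88 K.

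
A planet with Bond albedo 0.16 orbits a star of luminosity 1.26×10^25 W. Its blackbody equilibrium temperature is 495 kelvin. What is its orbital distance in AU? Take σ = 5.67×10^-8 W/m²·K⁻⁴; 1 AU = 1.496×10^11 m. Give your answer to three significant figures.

0.0526 AU

Energy balance gives S = 4σT⁴/(1−α) = 16210 W/m².
From L = 4πd²S, d = √(1.26×10^25/(4π·16210)) = 7.865×10^9 m = 0.05257 AU.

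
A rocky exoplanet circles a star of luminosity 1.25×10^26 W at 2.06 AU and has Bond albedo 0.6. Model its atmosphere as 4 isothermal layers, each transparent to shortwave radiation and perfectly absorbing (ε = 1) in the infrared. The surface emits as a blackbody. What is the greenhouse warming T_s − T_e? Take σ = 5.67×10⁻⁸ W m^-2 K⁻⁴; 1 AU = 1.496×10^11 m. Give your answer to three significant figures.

d = 2.06 × 1.496×10^11 m = 3.082×10^11 m.
Flux at the orbit: S = L/(4πd²) = 1.25×10^26/(4π·(3.08×10^11)²) = 104.7 W m^-2.
The effective emission temperature is T_e = [S(1−α)/(4σ)]^¼ = 116.6 K.
T_s = (N+1)^(1/4)·T_e = 174.3 K.
So the greenhouse effect raises the surface by 174.3 − 116.6 = 57.75 K.

57.7 kelvin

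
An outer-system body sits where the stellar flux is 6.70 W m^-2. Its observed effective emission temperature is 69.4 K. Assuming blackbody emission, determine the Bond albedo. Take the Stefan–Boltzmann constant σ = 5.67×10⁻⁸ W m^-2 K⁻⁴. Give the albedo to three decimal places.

0.215

Rearranging the radiative balance, α = 1 − 4σT⁴/S.
σT⁴ = 1.315 W m^-2, so 4σT⁴ = 5.261 W m^-2.
Hence α = 1 − 5.261/6.700 = 0.2148.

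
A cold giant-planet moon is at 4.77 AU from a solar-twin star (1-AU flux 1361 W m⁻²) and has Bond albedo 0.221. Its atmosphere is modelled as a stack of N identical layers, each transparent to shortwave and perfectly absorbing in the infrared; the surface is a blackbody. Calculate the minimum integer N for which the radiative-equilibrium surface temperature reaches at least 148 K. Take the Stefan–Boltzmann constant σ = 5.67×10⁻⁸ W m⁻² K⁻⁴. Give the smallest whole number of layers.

2

Flux at the orbit: S = 1361/(4.77)² = 59.82 W m⁻².
OLR = S(1−α)/4 = 11.65 W m⁻²; the top layer radiates at T_e = 119.7 K.
Since T_s⁴ = (N+1)T_e⁴, we need N ≥ (T_s/T_e)⁴ − 1 = 1.335.
Rounding up, N = 2.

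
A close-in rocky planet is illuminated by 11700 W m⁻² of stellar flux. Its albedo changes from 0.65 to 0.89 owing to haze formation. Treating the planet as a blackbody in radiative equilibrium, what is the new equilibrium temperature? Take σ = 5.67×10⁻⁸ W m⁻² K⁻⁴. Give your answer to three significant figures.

T₂ = [S(1−α₂)/(4σ)]^(1/4) = [11700·0.11/(4σ)]^(1/4) = 274.5 K.

274 K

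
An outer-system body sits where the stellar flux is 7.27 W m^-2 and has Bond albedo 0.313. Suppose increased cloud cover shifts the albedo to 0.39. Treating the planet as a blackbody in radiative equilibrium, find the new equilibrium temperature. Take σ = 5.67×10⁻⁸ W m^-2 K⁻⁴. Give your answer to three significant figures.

66.5 K

New equilibrium: T₂ = [(1−0.39)·7.270/(4σ)]^(1/4) = 66.50 K.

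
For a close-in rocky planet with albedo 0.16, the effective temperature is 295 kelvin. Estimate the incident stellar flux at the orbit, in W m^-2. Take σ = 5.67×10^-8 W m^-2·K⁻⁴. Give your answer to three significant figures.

Invert the energy balance for S: S = 4σT⁴/(1−α).
The emitted flux is σT⁴ = 429.4 W m^-2.
So S = 4×429.4/(1−0.16) = 2045 W m^-2.

2040 W m^-2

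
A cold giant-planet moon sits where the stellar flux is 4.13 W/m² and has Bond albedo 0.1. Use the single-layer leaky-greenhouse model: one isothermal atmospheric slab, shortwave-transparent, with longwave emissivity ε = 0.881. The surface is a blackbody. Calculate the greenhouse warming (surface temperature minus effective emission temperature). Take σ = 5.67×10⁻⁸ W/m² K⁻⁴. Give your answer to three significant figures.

The planet radiates to space at T_e = [S(1−α)/(4σ)]^(1/4) = 63.63 K.
The surface balance (absorbed SW + ε·downward IR = σT_s⁴) with T_a⁴ = T_s⁴/2 reduces to T_s = T_e·[2/(2−ε)]^¼ = 73.57 K.
T_s − T_e = 73.57 − 63.63 = 9.941 K.

9.94 K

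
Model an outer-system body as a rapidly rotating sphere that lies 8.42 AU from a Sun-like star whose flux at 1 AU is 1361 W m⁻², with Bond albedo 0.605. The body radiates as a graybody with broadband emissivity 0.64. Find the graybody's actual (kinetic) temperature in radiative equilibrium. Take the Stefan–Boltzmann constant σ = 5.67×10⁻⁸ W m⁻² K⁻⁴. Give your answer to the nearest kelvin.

Flux at the orbit: S = 1361/(8.42)² = 19.20 W m⁻².
Averaging over the sphere, the absorbed flux is S(1−α)/4 = 1.896 W m⁻².
Radiative balance εσT⁴ = 1.896 gives T = [1.896/(0.64·σ)]^(1/4) = 85.02 K.

85 K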